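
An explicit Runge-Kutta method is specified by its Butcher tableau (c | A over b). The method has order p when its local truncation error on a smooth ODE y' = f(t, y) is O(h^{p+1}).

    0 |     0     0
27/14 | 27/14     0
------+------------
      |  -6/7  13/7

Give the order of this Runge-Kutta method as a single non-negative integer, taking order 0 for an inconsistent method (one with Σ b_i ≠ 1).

1

b = (-6/7, 13/7)
c = (0, 27/14)
Σ b_i: (-6/7)·1 + 13/7·1 = 1 ✓
b·c: 13/7·27/14 = 351/98 ≠ 1/2 ⇒ order 1.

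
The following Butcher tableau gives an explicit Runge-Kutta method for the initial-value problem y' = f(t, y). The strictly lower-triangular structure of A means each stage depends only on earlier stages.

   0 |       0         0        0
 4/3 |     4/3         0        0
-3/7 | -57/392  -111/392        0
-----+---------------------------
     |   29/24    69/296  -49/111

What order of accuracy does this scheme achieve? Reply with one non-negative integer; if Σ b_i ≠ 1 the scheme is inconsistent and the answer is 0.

b = (29/24, 69/296, -49/111)
c = (0, 4/3, -3/7)
Ac = (0, 0, -37/98)
Σ b_i: 29/24·1 + 69/296·1 + (-49/111)·1 = 1 ✓
b·c: 69/296·4/3 + (-49/111)·(-3/7) = 1/2 ✓
b·c²: 69/296·16/9 + (-49/111)·9/49 = 1/3 ✓
b·Ac: (-49/111)·(-37/98) = 1/6 ✓; 3 stages ⇒ order 3.

3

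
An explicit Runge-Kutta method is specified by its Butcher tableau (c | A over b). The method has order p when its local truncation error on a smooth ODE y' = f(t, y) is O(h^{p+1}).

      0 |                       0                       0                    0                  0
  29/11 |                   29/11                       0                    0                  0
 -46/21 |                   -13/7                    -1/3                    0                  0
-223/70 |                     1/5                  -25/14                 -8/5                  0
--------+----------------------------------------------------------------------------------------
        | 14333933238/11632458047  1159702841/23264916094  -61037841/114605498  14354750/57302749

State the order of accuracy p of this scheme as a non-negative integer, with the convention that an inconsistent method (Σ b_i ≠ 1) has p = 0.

b = (14333933238/11632458047, 1159702841/23264916094, -61037841/114605498, 14354750/57302749)
c = (0, 29/11, -46/21, -223/70)
Ac = (0, 0, -29/33, -397/330)
Σ b_i: 14333933238/11632458047·1 + 1159702841/23264916094·1 + (-61037841/114605498)·1 + 14354750/57302749·1 = 1 ✓
b·c: 1159702841/23264916094·29/11 + (-61037841/114605498)·(-46/21) + 14354750/57302749·(-223/70) = 1/2 ✓
b·c²: 1159702841/23264916094·841/121 + (-61037841/114605498)·2116/441 + 14354750/57302749·49729/4900 = 1/3 ✓
b·Ac: (-61037841/114605498)·(-29/33) + 14354750/57302749·(-397/330) = 1/6 ✓
b·c³: 1159702841/23264916094·24389/1331 + (-61037841/114605498)·(-97336/9261) + 14354750/57302749·(-11089567/343000) = -55428249587/34902770364 ≠ 1/4 ⇒ order 3.
b·(c∘Ac): (-61037841/114605498)·1334/693 + 14354750/57302749·88531/23100 = -156789623/2406715458 ≠ 1/8
b·Ac²: (-61037841/114605498)·(-841/363) + 14354750/57302749·(-10719451/533610) = -9469662731/2493055026 ≠ 1/12
b·A²c: 14354750/57302749·232/165 = 666060400/1890990717 ≠ 1/24

3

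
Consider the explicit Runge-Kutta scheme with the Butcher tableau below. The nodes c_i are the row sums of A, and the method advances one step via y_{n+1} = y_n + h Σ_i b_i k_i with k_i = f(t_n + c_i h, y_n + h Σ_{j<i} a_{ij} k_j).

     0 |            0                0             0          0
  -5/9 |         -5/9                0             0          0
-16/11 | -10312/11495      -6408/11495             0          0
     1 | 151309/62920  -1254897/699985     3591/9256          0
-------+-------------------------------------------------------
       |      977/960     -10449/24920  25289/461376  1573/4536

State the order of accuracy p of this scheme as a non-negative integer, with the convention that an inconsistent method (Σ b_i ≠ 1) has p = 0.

4

b = (977/960, -10449/24920, 25289/461376, 1573/4536)
c = (0, -5/9, -16/11, 1)
Ac = (0, 0, 712/2299, 679/1573)
Σ b_i: 977/960·1 + (-10449/24920)·1 + 25289/461376·1 + 1573/4536·1 = 1 ✓
b·c: (-10449/24920)·(-5/9) + 25289/461376·(-16/11) + 1573/4536·1 = 1/2 ✓
b·c²: (-10449/24920)·25/81 + 25289/461376·256/121 + 1573/4536·1 = 1/3 ✓
b·Ac: 25289/461376·712/2299 + 1573/4536·679/1573 = 1/6 ✓
b·c³: (-10449/24920)·(-125/729) + 25289/461376·(-4096/1331) + 1573/4536·1 = 1/4 ✓
b·(c∘Ac): 25289/461376·(-11392/25289) + 1573/4536·679/1573 = 1/8 ✓
b·Ac²: 25289/461376·(-3560/20691) + 1573/4536·3787/14157 = 1/12 ✓
b·A²c: 1573/4536·189/1573 = 1/24 ✓; 4 stages ⇒ order 4.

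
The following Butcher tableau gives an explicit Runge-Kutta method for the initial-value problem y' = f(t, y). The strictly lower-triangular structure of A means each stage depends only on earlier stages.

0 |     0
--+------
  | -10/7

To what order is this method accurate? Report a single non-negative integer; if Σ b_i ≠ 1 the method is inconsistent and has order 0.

b = (-10/7)
c = (0)
Σ b_i: (-10/7)·1 = -10/7 ≠ 1 ⇒ order 0.

0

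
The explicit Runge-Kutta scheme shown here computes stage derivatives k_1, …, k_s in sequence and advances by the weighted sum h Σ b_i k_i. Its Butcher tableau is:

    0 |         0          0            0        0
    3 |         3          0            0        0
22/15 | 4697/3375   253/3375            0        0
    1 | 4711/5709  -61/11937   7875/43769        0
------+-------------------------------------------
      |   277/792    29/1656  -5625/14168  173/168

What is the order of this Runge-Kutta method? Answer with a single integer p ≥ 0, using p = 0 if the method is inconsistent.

4

b = (277/792, 29/1656, -5625/14168, 173/168)
c = (0, 3, 22/15, 1)
Ac = (0, 0, 253/1125, 43/173)
Σ b_i: 277/792·1 + 29/1656·1 + (-5625/14168)·1 + 173/168·1 = 1 ✓
b·c: 29/1656·3 + (-5625/14168)·22/15 + 173/168·1 = 1/2 ✓
b·c²: 29/1656·9 + (-5625/14168)·484/225 + 173/168·1 = 1/3 ✓
b·Ac: (-5625/14168)·253/1125 + 173/168·43/173 = 1/6 ✓
b·c³: 29/1656·27 + (-5625/14168)·10648/3375 + 173/168·1 = 1/4 ✓
b·(c∘Ac): (-5625/14168)·5566/16875 + 173/168·43/173 = 1/8 ✓
b·Ac²: (-5625/14168)·253/375 + 173/168·59/173 = 1/12 ✓
b·A²c: 173/168·7/173 = 1/24 ✓; 4 stages ⇒ order 4.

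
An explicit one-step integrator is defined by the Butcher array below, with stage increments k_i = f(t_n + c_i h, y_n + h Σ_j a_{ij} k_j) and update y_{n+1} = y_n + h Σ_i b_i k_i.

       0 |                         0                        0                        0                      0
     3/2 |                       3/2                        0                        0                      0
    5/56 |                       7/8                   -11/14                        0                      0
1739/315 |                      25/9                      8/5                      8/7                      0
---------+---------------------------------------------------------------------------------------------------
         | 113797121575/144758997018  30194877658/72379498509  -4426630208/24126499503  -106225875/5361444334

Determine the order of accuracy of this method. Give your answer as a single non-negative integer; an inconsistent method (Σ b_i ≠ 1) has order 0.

b = (113797121575/144758997018, 30194877658/72379498509, -4426630208/24126499503, -106225875/5361444334)
c = (0, 3/2, 5/56, 1739/315)
Ac = (0, 0, -33/28, 613/245)
Σ b_i: 113797121575/144758997018·1 + 30194877658/72379498509·1 + (-4426630208/24126499503)·1 + (-106225875/5361444334)·1 = 1 ✓
b·c: 30194877658/72379498509·3/2 + (-4426630208/24126499503)·5/56 + (-106225875/5361444334)·1739/315 = 1/2 ✓
b·c²: 30194877658/72379498509·9/4 + (-4426630208/24126499503)·25/3136 + (-106225875/5361444334)·3024121/99225 = 1/3 ✓
b·Ac: (-4426630208/24126499503)·(-33/28) + (-106225875/5361444334)·613/245 = 1/6 ✓
b·c³: 30194877658/72379498509·27/8 + (-4426630208/24126499503)·125/175616 + (-106225875/5361444334)·5258946419/31255875 = -3345293051813/1737107964216 ≠ 1/4 ⇒ order 3.
b·(c∘Ac): (-4426630208/24126499503)·(-165/1568) + (-106225875/5361444334)·1066007/77175 = -28639140715/112590331014 ≠ 1/8
b·Ac²: (-4426630208/24126499503)·(-99/56) + (-106225875/5361444334)·49517/13720 = 75916531301/300240882704 ≠ 1/12
b·A²c: (-106225875/5361444334)·(-66/49) = 71539875/2680722167 ≠ 1/24

3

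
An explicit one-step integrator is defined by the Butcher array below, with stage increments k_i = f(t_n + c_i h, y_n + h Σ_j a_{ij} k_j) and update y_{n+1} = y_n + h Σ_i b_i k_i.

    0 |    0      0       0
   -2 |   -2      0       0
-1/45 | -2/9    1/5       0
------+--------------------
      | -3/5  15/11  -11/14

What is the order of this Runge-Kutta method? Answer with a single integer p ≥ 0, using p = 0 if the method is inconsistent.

0

b = (-3/5, 15/11, -11/14)
c = (0, -2, -1/45)
Ac = (0, 0, -2/5)
Σ b_i: (-3/5)·1 + 15/11·1 + (-11/14)·1 = -17/770 ≠ 1 ⇒ order 0.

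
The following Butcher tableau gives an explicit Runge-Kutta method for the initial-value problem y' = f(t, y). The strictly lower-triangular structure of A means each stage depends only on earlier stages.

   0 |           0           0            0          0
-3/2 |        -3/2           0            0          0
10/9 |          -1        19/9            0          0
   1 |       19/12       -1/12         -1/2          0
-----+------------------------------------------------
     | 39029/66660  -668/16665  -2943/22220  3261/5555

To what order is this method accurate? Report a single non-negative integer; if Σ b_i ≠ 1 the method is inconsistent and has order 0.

b = (39029/66660, -668/16665, -2943/22220, 3261/5555)
c = (0, -3/2, 10/9, 1)
Ac = (0, 0, -19/6, -31/72)
Σ b_i: 39029/66660·1 + (-668/16665)·1 + (-2943/22220)·1 + 3261/5555·1 = 1 ✓
b·c: (-668/16665)·(-3/2) + (-2943/22220)·10/9 + 3261/5555·1 = 1/2 ✓
b·c²: (-668/16665)·9/4 + (-2943/22220)·100/81 + 3261/5555·1 = 1/3 ✓
b·Ac: (-2943/22220)·(-19/6) + 3261/5555·(-31/72) = 1/6 ✓
b·c³: (-668/16665)·(-27/8) + (-2943/22220)·1000/729 + 3261/5555·1 = 32435/59994 ≠ 1/4 ⇒ order 3.
b·(c∘Ac): (-2943/22220)·(-95/27) + 3261/5555·(-31/72) = 28433/133320 ≠ 1/8
b·Ac²: (-2943/22220)·19/4 + 3261/5555·(-1043/1296) = -132175/119988 ≠ 1/12
b·A²c: 3261/5555·19/12 = 20653/22220 ≠ 1/24

3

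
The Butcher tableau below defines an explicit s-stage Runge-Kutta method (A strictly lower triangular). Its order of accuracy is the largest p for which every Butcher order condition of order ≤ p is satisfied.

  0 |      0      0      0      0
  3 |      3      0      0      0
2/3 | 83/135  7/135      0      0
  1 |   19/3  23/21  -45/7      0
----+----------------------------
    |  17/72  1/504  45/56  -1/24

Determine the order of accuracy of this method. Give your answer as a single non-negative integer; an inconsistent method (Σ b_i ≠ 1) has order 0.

4

b = (17/72, 1/504, 45/56, -1/24)
c = (0, 3, 2/3, 1)
Ac = (0, 0, 7/45, -1)
Σ b_i: 17/72·1 + 1/504·1 + 45/56·1 + (-1/24)·1 = 1 ✓
b·c: 1/504·3 + 45/56·2/3 + (-1/24)·1 = 1/2 ✓
b·c²: 1/504·9 + 45/56·4/9 + (-1/24)·1 = 1/3 ✓
b·Ac: 45/56·7/45 + (-1/24)·(-1) = 1/6 ✓
b·c³: 1/504·27 + 45/56·8/27 + (-1/24)·1 = 1/4 ✓
b·(c∘Ac): 45/56·14/135 + (-1/24)·(-1) = 1/8 ✓
b·Ac²: 45/56·7/15 + (-1/24)·7 = 1/12 ✓
b·A²c: (-1/24)·(-1) = 1/24 ✓; 4 stages ⇒ order 4.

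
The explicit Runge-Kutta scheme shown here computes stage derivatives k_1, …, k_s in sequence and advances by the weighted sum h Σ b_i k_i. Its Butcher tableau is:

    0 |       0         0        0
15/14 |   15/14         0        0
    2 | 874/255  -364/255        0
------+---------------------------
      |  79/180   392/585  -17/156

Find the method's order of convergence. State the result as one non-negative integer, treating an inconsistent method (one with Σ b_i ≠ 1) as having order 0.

3

b = (79/180, 392/585, -17/156)
c = (0, 15/14, 2)
Ac = (0, 0, -26/17)
Σ b_i: 79/180·1 + 392/585·1 + (-17/156)·1 = 1 ✓
b·c: 392/585·15/14 + (-17/156)·2 = 1/2 ✓
b·c²: 392/585·225/196 + (-17/156)·4 = 1/3 ✓
b·Ac: (-17/156)·(-26/17) = 1/6 ✓; 3 stages ⇒ order 3.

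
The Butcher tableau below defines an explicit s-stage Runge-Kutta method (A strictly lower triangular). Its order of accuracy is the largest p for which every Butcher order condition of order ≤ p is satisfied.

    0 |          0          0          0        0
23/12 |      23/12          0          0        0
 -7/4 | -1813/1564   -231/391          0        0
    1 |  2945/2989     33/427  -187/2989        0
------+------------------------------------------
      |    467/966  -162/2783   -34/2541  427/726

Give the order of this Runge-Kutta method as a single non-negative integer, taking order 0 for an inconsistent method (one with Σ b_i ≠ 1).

4

b = (467/966, -162/2783, -34/2541, 427/726)
c = (0, 23/12, -7/4, 1)
Ac = (0, 0, -77/68, 110/427)
Σ b_i: 467/966·1 + (-162/2783)·1 + (-34/2541)·1 + 427/726·1 = 1 ✓
b·c: (-162/2783)·23/12 + (-34/2541)·(-7/4) + 427/726·1 = 1/2 ✓
b·c²: (-162/2783)·529/144 + (-34/2541)·49/16 + 427/726·1 = 1/3 ✓
b·Ac: (-34/2541)·(-77/68) + 427/726·110/427 = 1/6 ✓
b·c³: (-162/2783)·12167/1728 + (-34/2541)·(-343/64) + 427/726·1 = 1/4 ✓
b·(c∘Ac): (-34/2541)·539/272 + 427/726·110/427 = 1/8 ✓
b·Ac²: (-34/2541)·(-1771/816) + 427/726·473/5124 = 1/12 ✓
b·A²c: 427/726·121/1708 = 1/24 ✓; 4 stages ⇒ order 4.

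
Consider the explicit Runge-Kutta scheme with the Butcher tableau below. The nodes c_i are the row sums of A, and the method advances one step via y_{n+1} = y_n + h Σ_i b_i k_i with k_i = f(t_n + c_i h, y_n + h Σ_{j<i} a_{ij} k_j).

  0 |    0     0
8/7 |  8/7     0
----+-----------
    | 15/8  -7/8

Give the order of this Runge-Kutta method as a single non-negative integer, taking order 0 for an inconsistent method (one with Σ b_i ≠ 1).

1

b = (15/8, -7/8)
c = (0, 8/7)
Σ b_i: 15/8·1 + (-7/8)·1 = 1 ✓
b·c: (-7/8)·8/7 = -1 ≠ 1/2 ⇒ order 1.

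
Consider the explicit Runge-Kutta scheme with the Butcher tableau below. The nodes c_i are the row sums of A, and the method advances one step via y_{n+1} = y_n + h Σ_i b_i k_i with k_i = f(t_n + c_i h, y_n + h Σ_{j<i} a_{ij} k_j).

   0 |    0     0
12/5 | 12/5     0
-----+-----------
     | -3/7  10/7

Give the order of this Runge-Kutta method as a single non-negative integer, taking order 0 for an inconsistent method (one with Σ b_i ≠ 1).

1

b = (-3/7, 10/7)
c = (0, 12/5)
Σ b_i: (-3/7)·1 + 10/7·1 = 1 ✓
b·c: 10/7·12/5 = 24/7 ≠ 1/2 ⇒ order 1.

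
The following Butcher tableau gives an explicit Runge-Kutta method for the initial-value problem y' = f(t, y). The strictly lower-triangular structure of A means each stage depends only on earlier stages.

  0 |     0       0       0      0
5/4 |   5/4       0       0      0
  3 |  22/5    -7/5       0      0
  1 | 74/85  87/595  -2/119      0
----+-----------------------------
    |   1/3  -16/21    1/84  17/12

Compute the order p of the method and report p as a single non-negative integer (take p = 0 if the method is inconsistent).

b = (1/3, -16/21, 1/84, 17/12)
c = (0, 5/4, 3, 1)
Ac = (0, 0, -7/4, 9/68)
Σ b_i: 1/3·1 + (-16/21)·1 + 1/84·1 + 17/12·1 = 1 ✓
b·c: (-16/21)·5/4 + 1/84·3 + 17/12·1 = 1/2 ✓
b·c²: (-16/21)·25/16 + 1/84·9 + 17/12·1 = 1/3 ✓
b·Ac: 1/84·(-7/4) + 17/12·9/68 = 1/6 ✓
b·c³: (-16/21)·125/64 + 1/84·27 + 17/12·1 = 1/4 ✓
b·(c∘Ac): 1/84·(-21/4) + 17/12·9/68 = 1/8 ✓
b·Ac²: 1/84·(-35/16) + 17/12·21/272 = 1/12 ✓
b·A²c: 17/12·1/34 = 1/24 ✓; 4 stages ⇒ order 4.

4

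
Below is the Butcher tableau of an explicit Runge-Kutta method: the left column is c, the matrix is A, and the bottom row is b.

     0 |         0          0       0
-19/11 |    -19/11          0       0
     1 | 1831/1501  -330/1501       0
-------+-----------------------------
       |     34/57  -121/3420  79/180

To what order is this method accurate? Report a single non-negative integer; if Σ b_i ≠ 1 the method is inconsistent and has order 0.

3

b = (34/57, -121/3420, 79/180)
c = (0, -19/11, 1)
Ac = (0, 0, 30/79)
Σ b_i: 34/57·1 + (-121/3420)·1 + 79/180·1 = 1 ✓
b·c: (-121/3420)·(-19/11) + 79/180·1 = 1/2 ✓
b·c²: (-121/3420)·361/121 + 79/180·1 = 1/3 ✓
b·Ac: 79/180·30/79 = 1/6 ✓; 3 stages ⇒ order 3.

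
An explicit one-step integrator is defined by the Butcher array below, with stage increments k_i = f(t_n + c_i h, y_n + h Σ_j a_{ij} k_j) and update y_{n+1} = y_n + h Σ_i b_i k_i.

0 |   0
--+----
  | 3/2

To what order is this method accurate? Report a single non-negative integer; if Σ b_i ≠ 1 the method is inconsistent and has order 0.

b = (3/2)
c = (0)
Σ b_i: 3/2·1 = 3/2 ≠ 1 ⇒ order 0.

0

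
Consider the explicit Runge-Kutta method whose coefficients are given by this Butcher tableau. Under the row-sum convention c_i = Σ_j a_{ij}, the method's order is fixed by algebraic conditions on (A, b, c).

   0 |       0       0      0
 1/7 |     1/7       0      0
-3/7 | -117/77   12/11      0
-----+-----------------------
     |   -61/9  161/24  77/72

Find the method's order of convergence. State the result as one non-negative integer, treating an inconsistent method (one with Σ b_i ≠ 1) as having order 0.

3

b = (-61/9, 161/24, 77/72)
c = (0, 1/7, -3/7)
Ac = (0, 0, 12/77)
Σ b_i: (-61/9)·1 + 161/24·1 + 77/72·1 = 1 ✓
b·c: 161/24·1/7 + 77/72·(-3/7) = 1/2 ✓
b·c²: 161/24·1/49 + 77/72·9/49 = 1/3 ✓
b·Ac: 77/72·12/77 = 1/6 ✓; 3 stages ⇒ order 3.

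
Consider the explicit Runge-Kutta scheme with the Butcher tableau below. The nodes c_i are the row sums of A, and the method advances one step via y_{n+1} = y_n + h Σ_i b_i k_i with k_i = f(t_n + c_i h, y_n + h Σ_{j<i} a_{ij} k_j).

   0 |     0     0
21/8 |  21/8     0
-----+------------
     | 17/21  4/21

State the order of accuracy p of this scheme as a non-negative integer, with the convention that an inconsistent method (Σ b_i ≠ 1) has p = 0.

2

b = (17/21, 4/21)
c = (0, 21/8)
Σ b_i: 17/21·1 + 4/21·1 = 1 ✓
b·c: 4/21·21/8 = 1/2 ✓; 2 stages ⇒ order 2.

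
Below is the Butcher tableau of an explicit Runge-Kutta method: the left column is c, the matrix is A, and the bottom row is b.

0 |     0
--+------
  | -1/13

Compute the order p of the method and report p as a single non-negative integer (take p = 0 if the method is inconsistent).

b = (-1/13)
c = (0)
Σ b_i: (-1/13)·1 = -1/13 ≠ 1 ⇒ order 0.

0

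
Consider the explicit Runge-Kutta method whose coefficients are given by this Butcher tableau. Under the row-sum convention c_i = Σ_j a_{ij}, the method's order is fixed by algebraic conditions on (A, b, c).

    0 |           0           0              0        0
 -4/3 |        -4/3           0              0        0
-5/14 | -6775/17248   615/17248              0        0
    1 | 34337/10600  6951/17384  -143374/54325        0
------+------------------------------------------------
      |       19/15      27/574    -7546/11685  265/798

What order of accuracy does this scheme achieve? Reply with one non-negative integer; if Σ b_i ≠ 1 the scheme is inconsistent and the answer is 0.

4

b = (19/15, 27/574, -7546/11685, 265/798)
c = (0, -4/3, -5/14, 1)
Ac = (0, 0, -205/4312, 217/530)
Σ b_i: 19/15·1 + 27/574·1 + (-7546/11685)·1 + 265/798·1 = 1 ✓
b·c: 27/574·(-4/3) + (-7546/11685)·(-5/14) + 265/798·1 = 1/2 ✓
b·c²: 27/574·16/9 + (-7546/11685)·25/196 + 265/798·1 = 1/3 ✓
b·Ac: (-7546/11685)·(-205/4312) + 265/798·217/530 = 1/6 ✓
b·c³: 27/574·(-64/27) + (-7546/11685)·(-125/2744) + 265/798·1 = 1/4 ✓
b·(c∘Ac): (-7546/11685)·1025/60368 + 265/798·217/530 = 1/8 ✓
b·Ac²: (-7546/11685)·205/3234 + 265/798·119/318 = 1/12 ✓
b·A²c: 265/798·133/1060 = 1/24 ✓; 4 stages ⇒ order 4.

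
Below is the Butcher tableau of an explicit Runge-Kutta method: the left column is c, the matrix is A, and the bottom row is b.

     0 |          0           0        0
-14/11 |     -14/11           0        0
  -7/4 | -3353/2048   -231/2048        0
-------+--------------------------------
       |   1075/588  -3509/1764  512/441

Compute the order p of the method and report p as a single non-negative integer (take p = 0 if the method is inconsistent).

b = (1075/588, -3509/1764, 512/441)
c = (0, -14/11, -7/4)
Ac = (0, 0, 147/1024)
Σ b_i: 1075/588·1 + (-3509/1764)·1 + 512/441·1 = 1 ✓
b·c: (-3509/1764)·(-14/11) + 512/441·(-7/4) = 1/2 ✓
b·c²: (-3509/1764)·196/121 + 512/441·49/16 = 1/3 ✓
b·Ac: 512/441·147/1024 = 1/6 ✓; 3 stages ⇒ order 3.

3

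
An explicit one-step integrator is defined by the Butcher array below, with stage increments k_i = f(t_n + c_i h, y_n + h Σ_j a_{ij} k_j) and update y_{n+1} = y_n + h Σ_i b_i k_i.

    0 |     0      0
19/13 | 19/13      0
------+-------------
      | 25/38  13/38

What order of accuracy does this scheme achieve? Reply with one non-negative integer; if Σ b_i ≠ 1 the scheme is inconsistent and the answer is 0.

b = (25/38, 13/38)
c = (0, 19/13)
Σ b_i: 25/38·1 + 13/38·1 = 1 ✓
b·c: 13/38·19/13 = 1/2 ✓; 2 stages ⇒ order 2.

2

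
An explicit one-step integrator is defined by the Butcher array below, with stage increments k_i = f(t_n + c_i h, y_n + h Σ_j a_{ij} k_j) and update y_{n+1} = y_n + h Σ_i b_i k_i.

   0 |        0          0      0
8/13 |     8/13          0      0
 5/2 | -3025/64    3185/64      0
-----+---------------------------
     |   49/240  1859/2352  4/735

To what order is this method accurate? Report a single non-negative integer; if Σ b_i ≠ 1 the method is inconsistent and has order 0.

b = (49/240, 1859/2352, 4/735)
c = (0, 8/13, 5/2)
Ac = (0, 0, 245/8)
Σ b_i: 49/240·1 + 1859/2352·1 + 4/735·1 = 1 ✓
b·c: 1859/2352·8/13 + 4/735·5/2 = 1/2 ✓
b·c²: 1859/2352·64/169 + 4/735·25/4 = 1/3 ✓
b·Ac: 4/735·245/8 = 1/6 ✓; 3 stages ⇒ order 3.

3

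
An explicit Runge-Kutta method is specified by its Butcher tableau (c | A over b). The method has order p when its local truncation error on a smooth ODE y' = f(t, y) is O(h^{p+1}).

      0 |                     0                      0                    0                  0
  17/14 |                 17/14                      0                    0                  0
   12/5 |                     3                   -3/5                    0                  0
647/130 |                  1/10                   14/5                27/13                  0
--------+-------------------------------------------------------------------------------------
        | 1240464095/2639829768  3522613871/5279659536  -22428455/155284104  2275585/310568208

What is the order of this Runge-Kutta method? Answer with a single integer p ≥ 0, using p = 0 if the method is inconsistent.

b = (1240464095/2639829768, 3522613871/5279659536, -22428455/155284104, 2275585/310568208)
c = (0, 17/14, 12/5, 647/130)
Ac = (0, 0, -51/70, 109/13)
Σ b_i: 1240464095/2639829768·1 + 3522613871/5279659536·1 + (-22428455/155284104)·1 + 2275585/310568208·1 = 1 ✓
b·c: 3522613871/5279659536·17/14 + (-22428455/155284104)·12/5 + 2275585/310568208·647/130 = 1/2 ✓
b·c²: 3522613871/5279659536·289/196 + (-22428455/155284104)·144/25 + 2275585/310568208·418609/16900 = 1/3 ✓
b·Ac: (-22428455/155284104)·(-51/70) + 2275585/310568208·109/13 = 1/6 ✓
b·c³: 3522613871/5279659536·4913/2744 + (-22428455/155284104)·1728/125 + 2275585/310568208·270840023/2197000 = 1191720687/11775711220 ≠ 1/4 ⇒ order 3.
b·(c∘Ac): (-22428455/155284104)·(-306/175) + 2275585/310568208·70523/1690 = 1733947307/3105682080 ≠ 1/8
b·Ac²: (-22428455/155284104)·(-867/980) + 2275585/310568208·73217/4550 = 1335294577/5434943640 ≠ 1/12
b·A²c: 2275585/310568208·(-1377/910) = -16069131/1449318304 ≠ 1/24

3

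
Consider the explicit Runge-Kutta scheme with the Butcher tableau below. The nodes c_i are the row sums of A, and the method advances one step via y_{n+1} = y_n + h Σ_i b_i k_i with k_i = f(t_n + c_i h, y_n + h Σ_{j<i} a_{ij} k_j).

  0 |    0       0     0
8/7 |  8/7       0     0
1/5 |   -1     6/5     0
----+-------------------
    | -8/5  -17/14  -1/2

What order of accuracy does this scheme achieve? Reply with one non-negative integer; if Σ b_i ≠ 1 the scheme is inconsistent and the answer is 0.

b = (-8/5, -17/14, -1/2)
c = (0, 8/7, 1/5)
Ac = (0, 0, 48/35)
Σ b_i: (-8/5)·1 + (-17/14)·1 + (-1/2)·1 = -116/35 ≠ 1 ⇒ order 0.

0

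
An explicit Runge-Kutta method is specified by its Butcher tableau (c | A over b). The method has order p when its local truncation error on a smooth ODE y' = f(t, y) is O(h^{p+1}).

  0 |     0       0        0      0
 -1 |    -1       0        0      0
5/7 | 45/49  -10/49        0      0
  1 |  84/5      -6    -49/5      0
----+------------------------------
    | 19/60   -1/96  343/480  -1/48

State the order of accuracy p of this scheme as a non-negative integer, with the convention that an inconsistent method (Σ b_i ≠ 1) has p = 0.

b = (19/60, -1/96, 343/480, -1/48)
c = (0, -1, 5/7, 1)
Ac = (0, 0, 10/49, -1)
Σ b_i: 19/60·1 + (-1/96)·1 + 343/480·1 + (-1/48)·1 = 1 ✓
b·c: (-1/96)·(-1) + 343/480·5/7 + (-1/48)·1 = 1/2 ✓
b·c²: (-1/96)·1 + 343/480·25/49 + (-1/48)·1 = 1/3 ✓
b·Ac: 343/480·10/49 + (-1/48)·(-1) = 1/6 ✓
b·c³: (-1/96)·(-1) + 343/480·125/343 + (-1/48)·1 = 1/4 ✓
b·(c∘Ac): 343/480·50/343 + (-1/48)·(-1) = 1/8 ✓
b·Ac²: 343/480·(-10/49) + (-1/48)·(-11) = 1/12 ✓
b·A²c: (-1/48)·(-2) = 1/24 ✓; 4 stages ⇒ order 4.

4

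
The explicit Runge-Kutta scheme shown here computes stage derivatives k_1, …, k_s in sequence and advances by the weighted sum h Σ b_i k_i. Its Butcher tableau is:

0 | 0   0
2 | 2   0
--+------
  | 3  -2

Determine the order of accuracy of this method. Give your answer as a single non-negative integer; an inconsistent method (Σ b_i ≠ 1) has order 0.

1

b = (3, -2)
c = (0, 2)
Σ b_i: 3·1 + (-2)·1 = 1 ✓
b·c: (-2)·2 = -4 ≠ 1/2 ⇒ order 1.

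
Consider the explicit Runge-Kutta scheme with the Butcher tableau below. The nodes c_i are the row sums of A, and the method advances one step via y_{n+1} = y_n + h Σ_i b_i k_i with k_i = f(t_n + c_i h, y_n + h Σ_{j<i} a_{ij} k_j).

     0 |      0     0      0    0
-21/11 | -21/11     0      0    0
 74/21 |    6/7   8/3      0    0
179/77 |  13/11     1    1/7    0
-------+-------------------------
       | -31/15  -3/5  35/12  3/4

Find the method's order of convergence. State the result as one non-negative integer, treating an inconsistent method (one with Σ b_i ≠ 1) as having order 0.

b = (-31/15, -3/5, 35/12, 3/4)
c = (0, -21/11, 74/21, 179/77)
Ac = (0, 0, -56/11, -2273/1617)
Σ b_i: (-31/15)·1 + (-3/5)·1 + 35/12·1 + 3/4·1 = 1 ✓
b·c: (-3/5)·(-21/11) + 35/12·74/21 + 3/4·179/77 = 182491/13860 ≠ 1/2 ⇒ order 1.

1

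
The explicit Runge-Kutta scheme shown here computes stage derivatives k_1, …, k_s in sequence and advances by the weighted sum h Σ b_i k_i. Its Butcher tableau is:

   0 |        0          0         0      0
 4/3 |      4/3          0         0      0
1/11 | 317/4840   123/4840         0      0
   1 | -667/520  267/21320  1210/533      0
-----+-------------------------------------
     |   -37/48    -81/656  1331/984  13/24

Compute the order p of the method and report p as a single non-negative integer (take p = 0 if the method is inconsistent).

b = (-37/48, -81/656, 1331/984, 13/24)
c = (0, 4/3, 1/11, 1)
Ac = (0, 0, 41/1210, 29/130)
Σ b_i: (-37/48)·1 + (-81/656)·1 + 1331/984·1 + 13/24·1 = 1 ✓
b·c: (-81/656)·4/3 + 1331/984·1/11 + 13/24·1 = 1/2 ✓
b·c²: (-81/656)·16/9 + 1331/984·1/121 + 13/24·1 = 1/3 ✓
b·Ac: 1331/984·41/1210 + 13/24·29/130 = 1/6 ✓
b·c³: (-81/656)·64/27 + 1331/984·1/1331 + 13/24·1 = 1/4 ✓
b·(c∘Ac): 1331/984·41/13310 + 13/24·29/130 = 1/8 ✓
b·Ac²: 1331/984·82/1815 + 13/24·8/195 = 1/12 ✓
b·A²c: 13/24·1/13 = 1/24 ✓; 4 stages ⇒ order 4.

4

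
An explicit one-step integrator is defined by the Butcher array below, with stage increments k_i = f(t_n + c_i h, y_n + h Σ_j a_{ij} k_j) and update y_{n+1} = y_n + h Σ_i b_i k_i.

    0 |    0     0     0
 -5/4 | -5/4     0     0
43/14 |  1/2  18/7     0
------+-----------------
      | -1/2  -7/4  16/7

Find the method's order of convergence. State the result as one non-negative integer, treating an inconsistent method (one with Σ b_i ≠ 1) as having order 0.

b = (-1/2, -7/4, 16/7)
c = (0, -5/4, 43/14)
Ac = (0, 0, -45/14)
Σ b_i: (-1/2)·1 + (-7/4)·1 + 16/7·1 = 1/28 ≠ 1 ⇒ order 0.

0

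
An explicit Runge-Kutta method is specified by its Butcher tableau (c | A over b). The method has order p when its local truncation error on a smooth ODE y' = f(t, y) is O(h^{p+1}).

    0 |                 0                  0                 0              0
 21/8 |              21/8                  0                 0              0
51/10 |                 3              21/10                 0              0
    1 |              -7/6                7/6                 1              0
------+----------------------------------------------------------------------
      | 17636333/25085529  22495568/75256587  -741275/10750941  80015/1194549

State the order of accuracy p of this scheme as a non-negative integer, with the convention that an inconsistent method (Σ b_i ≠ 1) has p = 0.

b = (17636333/25085529, 22495568/75256587, -741275/10750941, 80015/1194549)
c = (0, 21/8, 51/10, 1)
Ac = (0, 0, 441/80, 653/80)
Σ b_i: 17636333/25085529·1 + 22495568/75256587·1 + (-741275/10750941)·1 + 80015/1194549·1 = 1 ✓
b·c: 22495568/75256587·21/8 + (-741275/10750941)·51/10 + 80015/1194549·1 = 1/2 ✓
b·c²: 22495568/75256587·441/64 + (-741275/10750941)·2601/100 + 80015/1194549·1 = 1/3 ✓
b·Ac: (-741275/10750941)·441/80 + 80015/1194549·653/80 = 1/6 ✓
b·c³: 22495568/75256587·9261/512 + (-741275/10750941)·132651/1000 + 80015/1194549·1 = -701911801/191127840 ≠ 1/4 ⇒ order 3.
b·(c∘Ac): (-741275/10750941)·22491/800 + 80015/1194549·653/80 = -53197931/38225568 ≠ 1/8
b·Ac²: (-741275/10750941)·9261/640 + 80015/1194549·108957/3200 = 20434727/15927320 ≠ 1/12
b·A²c: 80015/1194549·441/80 = 2352441/6370928 ≠ 1/24

3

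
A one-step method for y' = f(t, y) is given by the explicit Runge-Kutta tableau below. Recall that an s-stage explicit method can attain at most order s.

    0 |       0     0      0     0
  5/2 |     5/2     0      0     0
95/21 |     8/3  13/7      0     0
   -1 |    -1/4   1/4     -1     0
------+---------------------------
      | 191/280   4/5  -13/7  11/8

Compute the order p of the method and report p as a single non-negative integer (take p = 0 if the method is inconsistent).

b = (191/280, 4/5, -13/7, 11/8)
c = (0, 5/2, 95/21, -1)
Ac = (0, 0, 65/14, -655/168)
Σ b_i: 191/280·1 + 4/5·1 + (-13/7)·1 + 11/8·1 = 1 ✓
b·c: 4/5·5/2 + (-13/7)·95/21 + 11/8·(-1) = -9145/1176 ≠ 1/2 ⇒ order 1.

1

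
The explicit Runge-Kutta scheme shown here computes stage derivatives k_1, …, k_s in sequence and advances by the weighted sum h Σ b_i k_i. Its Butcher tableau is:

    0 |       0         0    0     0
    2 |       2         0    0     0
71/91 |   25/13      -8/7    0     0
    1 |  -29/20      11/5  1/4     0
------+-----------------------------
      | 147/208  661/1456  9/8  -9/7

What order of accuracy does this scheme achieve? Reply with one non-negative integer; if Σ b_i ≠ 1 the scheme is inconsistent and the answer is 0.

b = (147/208, 661/1456, 9/8, -9/7)
c = (0, 2, 71/91, 1)
Ac = (0, 0, -16/7, 8363/1820)
Σ b_i: 147/208·1 + 661/1456·1 + 9/8·1 + (-9/7)·1 = 1 ✓
b·c: 661/1456·2 + 9/8·71/91 + (-9/7)·1 = 1/2 ✓
b·c²: 661/1456·4 + 9/8·5041/8281 + (-9/7)·1 = 80495/66248 ≠ 1/3 ⇒ order 2.
b·Ac: 9/8·(-16/7) + (-9/7)·8363/1820 = -108027/12740 ≠ 1/6

2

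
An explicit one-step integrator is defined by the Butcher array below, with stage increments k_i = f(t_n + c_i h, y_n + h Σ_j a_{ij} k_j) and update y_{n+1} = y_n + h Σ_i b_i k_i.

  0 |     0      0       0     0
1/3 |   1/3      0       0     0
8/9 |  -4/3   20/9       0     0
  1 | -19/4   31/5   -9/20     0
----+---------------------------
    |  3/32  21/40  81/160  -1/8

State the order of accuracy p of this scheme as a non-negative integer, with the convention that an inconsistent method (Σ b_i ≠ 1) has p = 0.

4

b = (3/32, 21/40, 81/160, -1/8)
c = (0, 1/3, 8/9, 1)
Ac = (0, 0, 20/27, 5/3)
Σ b_i: 3/32·1 + 21/40·1 + 81/160·1 + (-1/8)·1 = 1 ✓
b·c: 21/40·1/3 + 81/160·8/9 + (-1/8)·1 = 1/2 ✓
b·c²: 21/40·1/9 + 81/160·64/81 + (-1/8)·1 = 1/3 ✓
b·Ac: 81/160·20/27 + (-1/8)·5/3 = 1/6 ✓
b·c³: 21/40·1/27 + 81/160·512/729 + (-1/8)·1 = 1/4 ✓
b·(c∘Ac): 81/160·160/243 + (-1/8)·5/3 = 1/8 ✓
b·Ac²: 81/160·20/81 + (-1/8)·1/3 = 1/12 ✓
b·A²c: (-1/8)·(-1/3) = 1/24 ✓; 4 stages ⇒ order 4.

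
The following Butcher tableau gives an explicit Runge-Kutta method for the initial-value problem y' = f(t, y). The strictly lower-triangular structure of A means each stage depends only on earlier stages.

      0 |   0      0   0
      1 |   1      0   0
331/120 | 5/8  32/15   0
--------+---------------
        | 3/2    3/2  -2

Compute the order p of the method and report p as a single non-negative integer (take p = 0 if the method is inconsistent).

1

b = (3/2, 3/2, -2)
c = (0, 1, 331/120)
Ac = (0, 0, 32/15)
Σ b_i: 3/2·1 + 3/2·1 + (-2)·1 = 1 ✓
b·c: 3/2·1 + (-2)·331/120 = -241/60 ≠ 1/2 ⇒ order 1.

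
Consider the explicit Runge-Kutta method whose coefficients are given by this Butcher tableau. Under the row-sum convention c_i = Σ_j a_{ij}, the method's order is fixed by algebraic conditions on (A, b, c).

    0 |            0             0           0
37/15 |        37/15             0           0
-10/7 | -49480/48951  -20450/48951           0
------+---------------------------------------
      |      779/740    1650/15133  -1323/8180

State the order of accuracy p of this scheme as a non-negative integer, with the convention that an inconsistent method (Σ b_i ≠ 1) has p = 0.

b = (779/740, 1650/15133, -1323/8180)
c = (0, 37/15, -10/7)
Ac = (0, 0, -4090/3969)
Σ b_i: 779/740·1 + 1650/15133·1 + (-1323/8180)·1 = 1 ✓
b·c: 1650/15133·37/15 + (-1323/8180)·(-10/7) = 1/2 ✓
b·c²: 1650/15133·1369/225 + (-1323/8180)·100/49 = 1/3 ✓
b·Ac: (-1323/8180)·(-4090/3969) = 1/6 ✓; 3 stages ⇒ order 3.

3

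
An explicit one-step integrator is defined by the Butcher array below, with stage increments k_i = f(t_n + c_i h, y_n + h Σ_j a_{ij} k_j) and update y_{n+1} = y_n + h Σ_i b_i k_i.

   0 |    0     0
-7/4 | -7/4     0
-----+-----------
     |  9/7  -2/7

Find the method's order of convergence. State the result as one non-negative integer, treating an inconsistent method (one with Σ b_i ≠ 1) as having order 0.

b = (9/7, -2/7)
c = (0, -7/4)
Σ b_i: 9/7·1 + (-2/7)·1 = 1 ✓
b·c: (-2/7)·(-7/4) = 1/2 ✓; 2 stages ⇒ order 2.

2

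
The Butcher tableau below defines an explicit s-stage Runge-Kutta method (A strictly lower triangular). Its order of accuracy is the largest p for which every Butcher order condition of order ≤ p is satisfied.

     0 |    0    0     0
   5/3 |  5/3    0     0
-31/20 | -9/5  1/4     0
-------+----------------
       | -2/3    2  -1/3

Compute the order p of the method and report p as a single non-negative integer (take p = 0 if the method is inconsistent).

1

b = (-2/3, 2, -1/3)
c = (0, 5/3, -31/20)
Ac = (0, 0, 5/12)
Σ b_i: (-2/3)·1 + 2·1 + (-1/3)·1 = 1 ✓
b·c: 2·5/3 + (-1/3)·(-31/20) = 77/20 ≠ 1/2 ⇒ order 1.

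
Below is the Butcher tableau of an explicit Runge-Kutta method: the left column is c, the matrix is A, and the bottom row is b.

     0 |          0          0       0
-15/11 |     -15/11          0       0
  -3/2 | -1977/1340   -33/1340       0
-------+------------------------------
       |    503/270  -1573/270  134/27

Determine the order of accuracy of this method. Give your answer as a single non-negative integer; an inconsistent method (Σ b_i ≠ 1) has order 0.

3

b = (503/270, -1573/270, 134/27)
c = (0, -15/11, -3/2)
Ac = (0, 0, 9/268)
Σ b_i: 503/270·1 + (-1573/270)·1 + 134/27·1 = 1 ✓
b·c: (-1573/270)·(-15/11) + 134/27·(-3/2) = 1/2 ✓
b·c²: (-1573/270)·225/121 + 134/27·9/4 = 1/3 ✓
b·Ac: 134/27·9/268 = 1/6 ✓; 3 stages ⇒ order 3.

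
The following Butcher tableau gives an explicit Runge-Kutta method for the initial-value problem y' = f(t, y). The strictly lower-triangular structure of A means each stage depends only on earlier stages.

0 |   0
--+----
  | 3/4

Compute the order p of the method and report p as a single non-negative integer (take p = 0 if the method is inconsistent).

0

b = (3/4)
c = (0)
Σ b_i: 3/4·1 = 3/4 ≠ 1 ⇒ order 0.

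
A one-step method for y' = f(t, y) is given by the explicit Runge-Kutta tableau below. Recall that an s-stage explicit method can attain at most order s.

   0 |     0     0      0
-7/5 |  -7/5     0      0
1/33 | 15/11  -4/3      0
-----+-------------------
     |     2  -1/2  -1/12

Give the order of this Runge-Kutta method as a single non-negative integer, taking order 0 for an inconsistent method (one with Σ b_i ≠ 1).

b = (2, -1/2, -1/12)
c = (0, -7/5, 1/33)
Ac = (0, 0, 28/15)
Σ b_i: 2·1 + (-1/2)·1 + (-1/12)·1 = 17/12 ≠ 1 ⇒ order 0.

0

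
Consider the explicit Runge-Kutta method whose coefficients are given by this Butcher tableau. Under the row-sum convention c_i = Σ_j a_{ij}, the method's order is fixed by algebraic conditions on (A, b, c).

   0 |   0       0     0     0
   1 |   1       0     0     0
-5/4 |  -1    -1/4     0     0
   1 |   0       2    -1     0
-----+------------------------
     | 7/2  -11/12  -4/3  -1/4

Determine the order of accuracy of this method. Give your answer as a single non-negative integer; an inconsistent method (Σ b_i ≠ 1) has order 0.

b = (7/2, -11/12, -4/3, -1/4)
c = (0, 1, -5/4, 1)
Ac = (0, 0, -1/4, 13/4)
Σ b_i: 7/2·1 + (-11/12)·1 + (-4/3)·1 + (-1/4)·1 = 1 ✓
b·c: (-11/12)·1 + (-4/3)·(-5/4) + (-1/4)·1 = 1/2 ✓
b·c²: (-11/12)·1 + (-4/3)·25/16 + (-1/4)·1 = -13/4 ≠ 1/3 ⇒ order 2.
b·Ac: (-4/3)·(-1/4) + (-1/4)·13/4 = -23/48 ≠ 1/6

2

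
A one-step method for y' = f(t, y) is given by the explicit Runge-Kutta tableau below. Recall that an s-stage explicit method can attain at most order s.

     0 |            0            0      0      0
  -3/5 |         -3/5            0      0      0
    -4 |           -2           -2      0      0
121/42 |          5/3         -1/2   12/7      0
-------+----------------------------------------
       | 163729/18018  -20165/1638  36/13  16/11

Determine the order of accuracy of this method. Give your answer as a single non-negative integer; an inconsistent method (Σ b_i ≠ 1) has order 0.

b = (163729/18018, -20165/1638, 36/13, 16/11)
c = (0, -3/5, -4, 121/42)
Ac = (0, 0, 6/5, -459/70)
Σ b_i: 163729/18018·1 + (-20165/1638)·1 + 36/13·1 + 16/11·1 = 1 ✓
b·c: (-20165/1638)·(-3/5) + 36/13·(-4) + 16/11·121/42 = 1/2 ✓
b·c²: (-20165/1638)·9/25 + 36/13·16 + 16/11·14641/1764 = 2978201/57330 ≠ 1/3 ⇒ order 2.
b·Ac: 36/13·6/5 + 16/11·(-459/70) = -31104/5005 ≠ 1/6

2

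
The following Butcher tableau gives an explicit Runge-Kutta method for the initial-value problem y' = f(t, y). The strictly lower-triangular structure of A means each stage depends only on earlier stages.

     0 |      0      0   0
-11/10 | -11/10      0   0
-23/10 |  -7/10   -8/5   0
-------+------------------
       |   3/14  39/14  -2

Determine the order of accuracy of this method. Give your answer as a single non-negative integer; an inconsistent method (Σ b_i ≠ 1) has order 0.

b = (3/14, 39/14, -2)
c = (0, -11/10, -23/10)
Ac = (0, 0, 44/25)
Σ b_i: 3/14·1 + 39/14·1 + (-2)·1 = 1 ✓
b·c: 39/14·(-11/10) + (-2)·(-23/10) = 43/28 ≠ 1/2 ⇒ order 1.

1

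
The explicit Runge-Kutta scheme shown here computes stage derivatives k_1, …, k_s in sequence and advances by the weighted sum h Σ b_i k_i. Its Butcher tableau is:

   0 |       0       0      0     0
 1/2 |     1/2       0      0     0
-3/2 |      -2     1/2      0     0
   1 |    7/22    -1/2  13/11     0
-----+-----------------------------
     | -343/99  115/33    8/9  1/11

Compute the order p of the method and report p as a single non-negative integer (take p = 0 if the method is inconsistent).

b = (-343/99, 115/33, 8/9, 1/11)
c = (0, 1/2, -3/2, 1)
Ac = (0, 0, 1/4, -89/44)
Σ b_i: (-343/99)·1 + 115/33·1 + 8/9·1 + 1/11·1 = 1 ✓
b·c: 115/33·1/2 + 8/9·(-3/2) + 1/11·1 = 1/2 ✓
b·c²: 115/33·1/4 + 8/9·9/4 + 1/11·1 = 391/132 ≠ 1/3 ⇒ order 2.
b·Ac: 8/9·1/4 + 1/11·(-89/44) = 167/4356 ≠ 1/6

2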